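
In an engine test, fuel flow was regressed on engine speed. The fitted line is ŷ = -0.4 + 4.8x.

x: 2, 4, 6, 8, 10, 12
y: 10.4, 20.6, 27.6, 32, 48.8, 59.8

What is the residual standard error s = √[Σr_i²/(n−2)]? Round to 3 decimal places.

x=2: ŷ = -0.4 + 4.8·2 = 9.2; r = 10.4 − 9.2 = 1.2
x=4: ŷ = -0.4 + 4.8·4 = 18.8; r = 20.6 − 18.8 = 1.8
x=6: ŷ = -0.4 + 4.8·6 = 28.4; r = 27.6 − 28.4 = -0.8
x=8: ŷ = -0.4 + 4.8·8 = 38; r = 32 − 38 = -6
x=10: ŷ = -0.4 + 4.8·10 = 47.6; r = 48.8 − 47.6 = 1.2
x=12: ŷ = -0.4 + 4.8·12 = 57.2; r = 59.8 − 57.2 = 2.6
SSE = 1.44 + 3.24 + 0.64 + 36 + 1.44 + 6.76 = 49.52
s = √(49.52/4) = √12.38 ≈ 3.519

s = 3.519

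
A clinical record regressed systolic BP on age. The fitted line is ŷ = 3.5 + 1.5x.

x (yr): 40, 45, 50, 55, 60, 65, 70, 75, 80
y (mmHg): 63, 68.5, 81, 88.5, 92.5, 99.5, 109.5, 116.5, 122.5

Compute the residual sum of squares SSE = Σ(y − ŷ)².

SSE = 24.5

x=40: ŷ = 3.5 + 1.5·40 = 63.5; e = 63 − 63.5 = -0.5
x=45: ŷ = 3.5 + 1.5·45 = 71; e = 68.5 − 71 = -2.5
x=50: ŷ = 3.5 + 1.5·50 = 78.5; e = 81 − 78.5 = 2.5
x=55: ŷ = 3.5 + 1.5·55 = 86; e = 88.5 − 86 = 2.5
x=60: ŷ = 3.5 + 1.5·60 = 93.5; e = 92.5 − 93.5 = -1
x=65: ŷ = 3.5 + 1.5·65 = 101; e = 99.5 − 101 = -1.5
x=70: ŷ = 3.5 + 1.5·70 = 108.5; e = 109.5 − 108.5 = 1
x=75: ŷ = 3.5 + 1.5·75 = 116; e = 116.5 − 116 = 0.5
x=80: ŷ = 3.5 + 1.5·80 = 123.5; e = 122.5 − 123.5 = -1
SSE = 0.25 + 6.25 + 6.25 + 6.25 + 1 + 2.25 + 1 + 0.25 + 1 = 24.5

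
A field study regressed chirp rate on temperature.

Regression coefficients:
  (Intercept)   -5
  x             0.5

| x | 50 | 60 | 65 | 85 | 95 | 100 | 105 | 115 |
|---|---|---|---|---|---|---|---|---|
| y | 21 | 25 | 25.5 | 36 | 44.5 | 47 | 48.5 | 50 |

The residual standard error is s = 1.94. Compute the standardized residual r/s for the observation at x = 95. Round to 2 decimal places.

1.03

ŷ = -5 + 0.5·95 = 42.5
r = 44.5 − 42.5 = 2
r/s = 2 / 1.94 = 1.03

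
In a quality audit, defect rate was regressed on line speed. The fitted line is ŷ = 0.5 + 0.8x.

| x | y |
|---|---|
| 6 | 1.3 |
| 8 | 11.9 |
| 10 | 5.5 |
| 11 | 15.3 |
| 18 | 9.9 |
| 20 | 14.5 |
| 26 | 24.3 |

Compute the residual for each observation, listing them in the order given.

x=6: ŷ = 0.5 + 0.8·6 = 5.3; e = 1.3 − 5.3 = -4
x=8: ŷ = 0.5 + 0.8·8 = 6.9; e = 11.9 − 6.9 = 5
x=10: ŷ = 0.5 + 0.8·10 = 8.5; e = 5.5 − 8.5 = -3
x=11: ŷ = 0.5 + 0.8·11 = 9.3; e = 15.3 − 9.3 = 6
x=18: ŷ = 0.5 + 0.8·18 = 14.9; e = 9.9 − 14.9 = -5
x=20: ŷ = 0.5 + 0.8·20 = 16.5; e = 14.5 − 16.5 = -2
x=26: ŷ = 0.5 + 0.8·26 = 21.3; e = 24.3 − 21.3 = 3

-4, 5, -3, 6, -5, -2, 3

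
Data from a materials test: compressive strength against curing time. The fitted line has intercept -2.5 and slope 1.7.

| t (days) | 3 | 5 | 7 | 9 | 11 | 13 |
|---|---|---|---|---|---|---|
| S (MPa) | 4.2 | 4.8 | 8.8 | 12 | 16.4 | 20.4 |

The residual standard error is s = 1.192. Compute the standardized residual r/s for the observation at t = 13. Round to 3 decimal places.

Ŝ = -2.5 + 1.7·13 = 19.6
r = 20.4 − 19.6 = 0.8
r/s = 0.8 / 1.192 = 0.671

0.671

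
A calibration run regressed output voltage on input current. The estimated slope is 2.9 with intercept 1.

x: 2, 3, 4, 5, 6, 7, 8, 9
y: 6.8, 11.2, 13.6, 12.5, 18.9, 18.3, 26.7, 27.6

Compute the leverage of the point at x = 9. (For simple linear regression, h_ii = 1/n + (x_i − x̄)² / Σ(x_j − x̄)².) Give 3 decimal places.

h = 0.417

x̄ = (2 + 3 + 4 + 5 + 6 + 7 + 8 + 9)/8 = 5.5
Σ(x − x̄)² = 12.25 + 6.25 + 2.25 + 0.25 + 0.25 + 2.25 + 6.25 + 12.25 = 42
h = 1/8 + (3.5)²/42 = 0.125 + 0.291667 = 0.417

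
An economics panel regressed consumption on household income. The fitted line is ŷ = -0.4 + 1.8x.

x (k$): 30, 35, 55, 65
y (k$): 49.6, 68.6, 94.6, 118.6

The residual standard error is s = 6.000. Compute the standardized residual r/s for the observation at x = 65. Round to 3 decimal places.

ŷ = -0.4 + 1.8·65 = 116.6
r = 118.6 − 116.6 = 2
r/s = 2 / 6.000 = 0.333

0.333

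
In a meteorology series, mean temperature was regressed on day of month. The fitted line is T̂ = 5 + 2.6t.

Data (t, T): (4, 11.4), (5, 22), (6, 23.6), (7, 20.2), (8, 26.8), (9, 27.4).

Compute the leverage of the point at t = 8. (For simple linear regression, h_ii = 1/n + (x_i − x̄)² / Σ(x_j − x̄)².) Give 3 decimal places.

h = 0.295

t̄ = (4 + 5 + 6 + 7 + 8 + 9)/6 = 6.5
Σ(t − t̄)² = 6.25 + 2.25 + 0.25 + 0.25 + 2.25 + 6.25 = 17.5
h = 1/6 + (1.5)²/17.5 = 0.166667 + 0.128571 = 0.295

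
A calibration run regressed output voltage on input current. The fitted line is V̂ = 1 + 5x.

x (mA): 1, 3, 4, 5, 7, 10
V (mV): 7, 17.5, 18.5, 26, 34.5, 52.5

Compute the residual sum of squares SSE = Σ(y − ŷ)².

SSE = 14

x=1: V̂ = 1 + 5·1 = 6; r = 7 − 6 = 1
x=3: V̂ = 1 + 5·3 = 16; r = 17.5 − 16 = 1.5
x=4: V̂ = 1 + 5·4 = 21; r = 18.5 − 21 = -2.5
x=5: V̂ = 1 + 5·5 = 26; r = 26 − 26 = 0
x=7: V̂ = 1 + 5·7 = 36; r = 34.5 − 36 = -1.5
x=10: V̂ = 1 + 5·10 = 51; r = 52.5 − 51 = 1.5
SSE = 1 + 2.25 + 6.25 + 0 + 2.25 + 2.25 = 14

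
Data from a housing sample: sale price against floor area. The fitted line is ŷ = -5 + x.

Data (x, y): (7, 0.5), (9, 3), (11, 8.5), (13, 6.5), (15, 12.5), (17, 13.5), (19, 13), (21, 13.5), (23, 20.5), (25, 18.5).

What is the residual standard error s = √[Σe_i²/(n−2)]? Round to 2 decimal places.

x=7: ŷ = -5 + 7 = 2; e = 0.5 − 2 = -1.5
x=9: ŷ = -5 + 9 = 4; e = 3 − 4 = -1
x=11: ŷ = -5 + 11 = 6; e = 8.5 − 6 = 2.5
x=13: ŷ = -5 + 13 = 8; e = 6.5 − 8 = -1.5
x=15: ŷ = -5 + 15 = 10; e = 12.5 − 10 = 2.5
x=17: ŷ = -5 + 17 = 12; e = 13.5 − 12 = 1.5
x=19: ŷ = -5 + 19 = 14; e = 13 − 14 = -1
x=21: ŷ = -5 + 21 = 16; e = 13.5 − 16 = -2.5
x=23: ŷ = -5 + 23 = 18; e = 20.5 − 18 = 2.5
x=25: ŷ = -5 + 25 = 20; e = 18.5 − 20 = -1.5
SSE = 2.25 + 1 + 6.25 + 2.25 + 6.25 + 2.25 + 1 + 6.25 + 6.25 + 2.25 = 36
s = √(36/8) = √4.5 ≈ 2.12

s = 2.12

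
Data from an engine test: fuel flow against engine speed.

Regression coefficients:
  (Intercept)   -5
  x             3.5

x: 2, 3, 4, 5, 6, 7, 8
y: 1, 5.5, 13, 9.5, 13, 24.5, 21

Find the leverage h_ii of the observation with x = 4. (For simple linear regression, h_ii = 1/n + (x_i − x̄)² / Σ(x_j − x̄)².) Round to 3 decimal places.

x̄ = (2 + 3 + 4 + 5 + 6 + 7 + 8)/7 = 5
Σ(x − x̄)² = 9 + 4 + 1 + 0 + 1 + 4 + 9 = 28
h = 1/7 + (-1)²/28 = 0.142857 + 0.0357143 = 0.179

h = 0.179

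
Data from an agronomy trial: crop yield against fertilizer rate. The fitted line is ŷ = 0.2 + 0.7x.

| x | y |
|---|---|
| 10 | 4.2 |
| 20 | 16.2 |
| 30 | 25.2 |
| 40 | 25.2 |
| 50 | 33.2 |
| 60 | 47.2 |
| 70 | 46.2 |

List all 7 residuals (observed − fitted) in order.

-3, 2, 4, -3, -2, 5, -3

x=10: ŷ = 0.2 + 0.7·10 = 7.2; r = 4.2 − 7.2 = -3
x=20: ŷ = 0.2 + 0.7·20 = 14.2; r = 16.2 − 14.2 = 2
x=30: ŷ = 0.2 + 0.7·30 = 21.2; r = 25.2 − 21.2 = 4
x=40: ŷ = 0.2 + 0.7·40 = 28.2; r = 25.2 − 28.2 = -3
x=50: ŷ = 0.2 + 0.7·50 = 35.2; r = 33.2 − 35.2 = -2
x=60: ŷ = 0.2 + 0.7·60 = 42.2; r = 47.2 − 42.2 = 5
x=70: ŷ = 0.2 + 0.7·70 = 49.2; r = 46.2 − 49.2 = -3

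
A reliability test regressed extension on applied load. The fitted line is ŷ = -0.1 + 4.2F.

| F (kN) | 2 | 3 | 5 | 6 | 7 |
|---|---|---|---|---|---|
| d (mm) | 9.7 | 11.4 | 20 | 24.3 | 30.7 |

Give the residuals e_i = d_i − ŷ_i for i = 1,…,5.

F=2: ŷ = -0.1 + 4.2·2 = 8.3; e = 9.7 − 8.3 = 1.4
F=3: ŷ = -0.1 + 4.2·3 = 12.5; e = 11.4 − 12.5 = -1.1
F=5: ŷ = -0.1 + 4.2·5 = 20.9; e = 20 − 20.9 = -0.9
F=6: ŷ = -0.1 + 4.2·6 = 25.1; e = 24.3 − 25.1 = -0.8
F=7: ŷ = -0.1 + 4.2·7 = 29.3; e = 30.7 − 29.3 = 1.4

1.4, -1.1, -0.9, -0.8, 1.4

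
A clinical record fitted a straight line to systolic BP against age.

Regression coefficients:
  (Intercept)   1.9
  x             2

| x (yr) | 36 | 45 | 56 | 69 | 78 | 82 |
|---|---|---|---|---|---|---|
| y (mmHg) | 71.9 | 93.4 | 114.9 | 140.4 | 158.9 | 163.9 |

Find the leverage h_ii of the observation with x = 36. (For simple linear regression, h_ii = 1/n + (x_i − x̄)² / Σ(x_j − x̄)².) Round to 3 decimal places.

h = 0.534

x̄ = (36 + 45 + 56 + 69 + 78 + 82)/6 = 61
Σ(x − x̄)² = 625 + 256 + 25 + 64 + 289 + 441 = 1700
h = 1/6 + (-25)²/1700 = 0.166667 + 0.367647 = 0.534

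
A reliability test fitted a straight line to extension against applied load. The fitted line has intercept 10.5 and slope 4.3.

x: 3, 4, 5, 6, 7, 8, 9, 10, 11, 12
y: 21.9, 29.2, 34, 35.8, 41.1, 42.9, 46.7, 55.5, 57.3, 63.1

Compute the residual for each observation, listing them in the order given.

x=3: ŷ = 10.5 + 4.3·3 = 23.4; r = 21.9 − 23.4 = -1.5
x=4: ŷ = 10.5 + 4.3·4 = 27.7; r = 29.2 − 27.7 = 1.5
x=5: ŷ = 10.5 + 4.3·5 = 32; r = 34 − 32 = 2
x=6: ŷ = 10.5 + 4.3·6 = 36.3; r = 35.8 − 36.3 = -0.5
x=7: ŷ = 10.5 + 4.3·7 = 40.6; r = 41.1 − 40.6 = 0.5
x=8: ŷ = 10.5 + 4.3·8 = 44.9; r = 42.9 − 44.9 = -2
x=9: ŷ = 10.5 + 4.3·9 = 49.2; r = 46.7 − 49.2 = -2.5
x=10: ŷ = 10.5 + 4.3·10 = 53.5; r = 55.5 − 53.5 = 2
x=11: ŷ = 10.5 + 4.3·11 = 57.8; r = 57.3 − 57.8 = -0.5
x=12: ŷ = 10.5 + 4.3·12 = 62.1; r = 63.1 − 62.1 = 1

-1.5, 1.5, 2, -0.5, 0.5, -2, -2.5, 2, -0.5, 1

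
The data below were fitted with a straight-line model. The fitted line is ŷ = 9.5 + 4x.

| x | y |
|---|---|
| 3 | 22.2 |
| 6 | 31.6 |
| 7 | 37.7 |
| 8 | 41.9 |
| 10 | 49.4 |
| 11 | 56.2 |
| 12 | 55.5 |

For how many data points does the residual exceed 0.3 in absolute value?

5

x=3: ŷ = 9.5 + 4·3 = 21.5; r = 22.2 − 21.5 = 0.7
x=6: ŷ = 9.5 + 4·6 = 33.5; r = 31.6 − 33.5 = -1.9
x=7: ŷ = 9.5 + 4·7 = 37.5; r = 37.7 − 37.5 = 0.2
x=8: ŷ = 9.5 + 4·8 = 41.5; r = 41.9 − 41.5 = 0.4
x=10: ŷ = 9.5 + 4·10 = 49.5; r = 49.4 − 49.5 = -0.1
x=11: ŷ = 9.5 + 4·11 = 53.5; r = 56.2 − 53.5 = 2.7
x=12: ŷ = 9.5 + 4·12 = 57.5; r = 55.5 − 57.5 = -2
|r| > 0.3: x=3 (|r|=0.7), x=6 (|r|=1.9), x=8 (|r|=0.4), x=11 (|r|=2.7), x=12 (|r|=2) → 5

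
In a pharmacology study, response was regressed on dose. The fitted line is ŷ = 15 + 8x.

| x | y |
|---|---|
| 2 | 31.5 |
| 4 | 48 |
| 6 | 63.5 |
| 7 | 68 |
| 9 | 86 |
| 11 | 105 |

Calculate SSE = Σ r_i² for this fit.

x=2: ŷ = 15 + 8·2 = 31; r = 31.5 − 31 = 0.5
x=4: ŷ = 15 + 8·4 = 47; r = 48 − 47 = 1
x=6: ŷ = 15 + 8·6 = 63; r = 63.5 − 63 = 0.5
x=7: ŷ = 15 + 8·7 = 71; r = 68 − 71 = -3
x=9: ŷ = 15 + 8·9 = 87; r = 86 − 87 = -1
x=11: ŷ = 15 + 8·11 = 103; r = 105 − 103 = 2
SSE = 0.25 + 1 + 0.25 + 9 + 1 + 4 = 15.5

SSE = 15.5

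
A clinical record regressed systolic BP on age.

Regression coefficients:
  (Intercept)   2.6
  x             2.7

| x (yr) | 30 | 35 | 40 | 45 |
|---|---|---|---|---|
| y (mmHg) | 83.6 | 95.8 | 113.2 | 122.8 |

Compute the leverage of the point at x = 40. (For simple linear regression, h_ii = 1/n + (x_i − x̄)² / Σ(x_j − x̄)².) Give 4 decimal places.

x̄ = (30 + 35 + 40 + 45)/4 = 37.5
Σ(x − x̄)² = 56.25 + 6.25 + 6.25 + 56.25 = 125
h = 1/4 + (2.5)²/125 = 0.25 + 0.05 = 0.3000

h = 0.3000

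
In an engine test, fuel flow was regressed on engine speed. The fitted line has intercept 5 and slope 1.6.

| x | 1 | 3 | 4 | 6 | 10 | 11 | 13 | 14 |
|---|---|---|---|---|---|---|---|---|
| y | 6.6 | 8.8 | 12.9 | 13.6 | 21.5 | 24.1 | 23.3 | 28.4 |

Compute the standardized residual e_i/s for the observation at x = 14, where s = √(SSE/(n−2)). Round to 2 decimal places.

0.65

x=1: ŷ = 5 + 1.6·1 = 6.6; e = 6.6 − 6.6 = 0
x=3: ŷ = 5 + 1.6·3 = 9.8; e = 8.8 − 9.8 = -1
x=4: ŷ = 5 + 1.6·4 = 11.4; e = 12.9 − 11.4 = 1.5
x=6: ŷ = 5 + 1.6·6 = 14.6; e = 13.6 − 14.6 = -1
x=10: ŷ = 5 + 1.6·10 = 21; e = 21.5 − 21 = 0.5
x=11: ŷ = 5 + 1.6·11 = 22.6; e = 24.1 − 22.6 = 1.5
x=13: ŷ = 5 + 1.6·13 = 25.8; e = 23.3 − 25.8 = -2.5
x=14: ŷ = 5 + 1.6·14 = 27.4; e = 28.4 − 27.4 = 1
SSE = 0 + 1 + 2.25 + 1 + 0.25 + 2.25 + 6.25 + 1 = 14
s = √(14/6) = 1.52753
e/s = 1 / 1.52753 = 0.65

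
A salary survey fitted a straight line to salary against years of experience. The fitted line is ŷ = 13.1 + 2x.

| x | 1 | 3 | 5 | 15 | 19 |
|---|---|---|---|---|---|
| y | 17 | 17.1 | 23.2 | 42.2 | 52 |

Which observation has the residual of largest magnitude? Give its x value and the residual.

x=1: ŷ = 13.1 + 2·1 = 15.1; e = 17 − 15.1 = 1.9
x=3: ŷ = 13.1 + 2·3 = 19.1; e = 17.1 − 19.1 = -2
x=5: ŷ = 13.1 + 2·5 = 23.1; e = 23.2 − 23.1 = 0.1
x=15: ŷ = 13.1 + 2·15 = 43.1; e = 42.2 − 43.1 = -0.9
x=19: ŷ = 13.1 + 2·19 = 51.1; e = 52 − 51.1 = 0.9
Largest |e| is 2 at x = 3, residual -2.

x = 3, e = -2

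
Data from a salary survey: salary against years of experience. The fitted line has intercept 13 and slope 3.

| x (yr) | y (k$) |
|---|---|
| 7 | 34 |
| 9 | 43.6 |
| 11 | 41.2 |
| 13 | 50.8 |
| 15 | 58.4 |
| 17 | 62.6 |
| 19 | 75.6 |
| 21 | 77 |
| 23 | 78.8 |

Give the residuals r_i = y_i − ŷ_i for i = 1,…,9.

0, 3.6, -4.8, -1.2, 0.4, -1.4, 5.6, 1, -3.2

x=7: ŷ = 13 + 3·7 = 34; r = 34 − 34 = 0
x=9: ŷ = 13 + 3·9 = 40; r = 43.6 − 40 = 3.6
x=11: ŷ = 13 + 3·11 = 46; r = 41.2 − 46 = -4.8
x=13: ŷ = 13 + 3·13 = 52; r = 50.8 − 52 = -1.2
x=15: ŷ = 13 + 3·15 = 58; r = 58.4 − 58 = 0.4
x=17: ŷ = 13 + 3·17 = 64; r = 62.6 − 64 = -1.4
x=19: ŷ = 13 + 3·19 = 70; r = 75.6 − 70 = 5.6
x=21: ŷ = 13 + 3·21 = 76; r = 77 − 76 = 1
x=23: ŷ = 13 + 3·23 = 82; r = 78.8 − 82 = -3.2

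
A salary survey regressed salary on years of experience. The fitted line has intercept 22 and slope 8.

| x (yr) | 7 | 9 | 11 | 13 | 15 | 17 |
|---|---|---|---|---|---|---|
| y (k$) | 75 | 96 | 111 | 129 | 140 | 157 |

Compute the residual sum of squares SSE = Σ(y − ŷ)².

x=7: ŷ = 22 + 8·7 = 78; r = 75 − 78 = -3
x=9: ŷ = 22 + 8·9 = 94; r = 96 − 94 = 2
x=11: ŷ = 22 + 8·11 = 110; r = 111 − 110 = 1
x=13: ŷ = 22 + 8·13 = 126; r = 129 − 126 = 3
x=15: ŷ = 22 + 8·15 = 142; r = 140 − 142 = -2
x=17: ŷ = 22 + 8·17 = 158; r = 157 − 158 = -1
SSE = 9 + 4 + 1 + 9 + 4 + 1 = 28

SSE = 28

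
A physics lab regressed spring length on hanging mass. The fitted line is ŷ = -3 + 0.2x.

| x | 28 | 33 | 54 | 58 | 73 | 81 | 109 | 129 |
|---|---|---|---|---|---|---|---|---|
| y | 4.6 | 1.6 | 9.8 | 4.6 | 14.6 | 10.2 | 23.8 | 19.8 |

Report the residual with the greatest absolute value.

r = 5

x=28: ŷ = -3 + 0.2·28 = 2.6; r = 4.6 − 2.6 = 2
x=33: ŷ = -3 + 0.2·33 = 3.6; r = 1.6 − 3.6 = -2
x=54: ŷ = -3 + 0.2·54 = 7.8; r = 9.8 − 7.8 = 2
x=58: ŷ = -3 + 0.2·58 = 8.6; r = 4.6 − 8.6 = -4
x=73: ŷ = -3 + 0.2·73 = 11.6; r = 14.6 − 11.6 = 3
x=81: ŷ = -3 + 0.2·81 = 13.2; r = 10.2 − 13.2 = -3
x=109: ŷ = -3 + 0.2·109 = 18.8; r = 23.8 − 18.8 = 5
x=129: ŷ = -3 + 0.2·129 = 22.8; r = 19.8 − 22.8 = -3
Largest |r| is 5 at x = 109, residual 5.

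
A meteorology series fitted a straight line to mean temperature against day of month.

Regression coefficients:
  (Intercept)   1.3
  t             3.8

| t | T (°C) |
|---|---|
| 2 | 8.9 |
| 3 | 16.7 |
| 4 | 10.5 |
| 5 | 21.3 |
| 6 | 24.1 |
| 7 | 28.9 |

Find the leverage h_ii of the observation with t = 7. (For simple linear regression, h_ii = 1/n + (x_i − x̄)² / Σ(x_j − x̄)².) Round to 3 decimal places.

h = 0.524

t̄ = (2 + 3 + 4 + 5 + 6 + 7)/6 = 4.5
Σ(t − t̄)² = 6.25 + 2.25 + 0.25 + 0.25 + 2.25 + 6.25 = 17.5
h = 1/6 + (2.5)²/17.5 = 0.166667 + 0.357143 = 0.524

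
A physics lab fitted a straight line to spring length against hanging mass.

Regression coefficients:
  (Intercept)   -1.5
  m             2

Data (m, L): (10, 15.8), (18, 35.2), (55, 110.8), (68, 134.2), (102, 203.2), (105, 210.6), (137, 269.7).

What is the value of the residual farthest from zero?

m=10: ŷ = -1.5 + 2·10 = 18.5; e = 15.8 − 18.5 = -2.7
m=18: ŷ = -1.5 + 2·18 = 34.5; e = 35.2 − 34.5 = 0.7
m=55: ŷ = -1.5 + 2·55 = 108.5; e = 110.8 − 108.5 = 2.3
m=68: ŷ = -1.5 + 2·68 = 134.5; e = 134.2 − 134.5 = -0.3
m=102: ŷ = -1.5 + 2·102 = 202.5; e = 203.2 − 202.5 = 0.7
m=105: ŷ = -1.5 + 2·105 = 208.5; e = 210.6 − 208.5 = 2.1
m=137: ŷ = -1.5 + 2·137 = 272.5; e = 269.7 − 272.5 = -2.8
Largest |e| is 2.8 at m = 137, residual -2.8.

e = -2.8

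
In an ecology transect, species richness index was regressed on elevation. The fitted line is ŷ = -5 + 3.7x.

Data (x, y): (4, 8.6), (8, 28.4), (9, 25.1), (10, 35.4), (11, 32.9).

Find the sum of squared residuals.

x=4: ŷ = -5 + 3.7·4 = 9.8; e = 8.6 − 9.8 = -1.2
x=8: ŷ = -5 + 3.7·8 = 24.6; e = 28.4 − 24.6 = 3.8
x=9: ŷ = -5 + 3.7·9 = 28.3; e = 25.1 − 28.3 = -3.2
x=10: ŷ = -5 + 3.7·10 = 32; e = 35.4 − 32 = 3.4
x=11: ŷ = -5 + 3.7·11 = 35.7; e = 32.9 − 35.7 = -2.8
SSE = 1.44 + 14.44 + 10.24 + 11.56 + 7.84 = 45.52

SSE = 45.52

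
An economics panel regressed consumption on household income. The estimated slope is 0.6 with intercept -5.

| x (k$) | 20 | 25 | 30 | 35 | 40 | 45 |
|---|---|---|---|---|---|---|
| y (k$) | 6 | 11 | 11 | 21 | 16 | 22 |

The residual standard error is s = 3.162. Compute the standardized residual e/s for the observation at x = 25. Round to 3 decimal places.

ŷ = -5 + 0.6·25 = 10
e = 11 − 10 = 1
e/s = 1 / 3.162 = 0.316

0.316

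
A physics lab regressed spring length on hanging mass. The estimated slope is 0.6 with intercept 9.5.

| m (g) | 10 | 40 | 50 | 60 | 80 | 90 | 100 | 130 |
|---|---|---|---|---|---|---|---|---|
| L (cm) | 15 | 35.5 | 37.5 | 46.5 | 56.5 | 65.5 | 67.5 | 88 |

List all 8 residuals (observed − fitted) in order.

m=10: L̂ = 9.5 + 0.6·10 = 15.5; e = 15 − 15.5 = -0.5
m=40: L̂ = 9.5 + 0.6·40 = 33.5; e = 35.5 − 33.5 = 2
m=50: L̂ = 9.5 + 0.6·50 = 39.5; e = 37.5 − 39.5 = -2
m=60: L̂ = 9.5 + 0.6·60 = 45.5; e = 46.5 − 45.5 = 1
m=80: L̂ = 9.5 + 0.6·80 = 57.5; e = 56.5 − 57.5 = -1
m=90: L̂ = 9.5 + 0.6·90 = 63.5; e = 65.5 − 63.5 = 2
m=100: L̂ = 9.5 + 0.6·100 = 69.5; e = 67.5 − 69.5 = -2
m=130: L̂ = 9.5 + 0.6·130 = 87.5; e = 88 − 87.5 = 0.5

-0.5, 2, -2, 1, -1, 2, -2, 0.5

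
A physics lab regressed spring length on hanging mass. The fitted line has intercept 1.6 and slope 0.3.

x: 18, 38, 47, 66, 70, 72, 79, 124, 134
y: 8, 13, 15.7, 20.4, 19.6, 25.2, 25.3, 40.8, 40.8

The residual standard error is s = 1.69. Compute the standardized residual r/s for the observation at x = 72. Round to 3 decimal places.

1.183

ŷ = 1.6 + 0.3·72 = 23.2
r = 25.2 − 23.2 = 2
r/s = 2 / 1.69 = 1.183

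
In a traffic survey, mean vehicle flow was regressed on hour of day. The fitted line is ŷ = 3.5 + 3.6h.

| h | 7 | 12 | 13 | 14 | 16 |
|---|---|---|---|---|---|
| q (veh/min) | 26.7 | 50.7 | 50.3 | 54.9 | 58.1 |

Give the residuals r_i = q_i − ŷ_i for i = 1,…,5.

h=7: ŷ = 3.5 + 3.6·7 = 28.7; r = 26.7 − 28.7 = -2
h=12: ŷ = 3.5 + 3.6·12 = 46.7; r = 50.7 − 46.7 = 4
h=13: ŷ = 3.5 + 3.6·13 = 50.3; r = 50.3 − 50.3 = 0
h=14: ŷ = 3.5 + 3.6·14 = 53.9; r = 54.9 − 53.9 = 1
h=16: ŷ = 3.5 + 3.6·16 = 61.1; r = 58.1 − 61.1 = -3

-2, 4, 0, 1, -3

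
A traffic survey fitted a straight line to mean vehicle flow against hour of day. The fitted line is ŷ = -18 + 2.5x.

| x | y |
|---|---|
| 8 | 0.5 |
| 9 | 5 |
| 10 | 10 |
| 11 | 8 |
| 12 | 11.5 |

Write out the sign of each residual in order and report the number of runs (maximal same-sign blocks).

x=8: ŷ = -18 + 2.5·8 = 2; r = 0.5 − 2 = -1.5
x=9: ŷ = -18 + 2.5·9 = 4.5; r = 5 − 4.5 = 0.5
x=10: ŷ = -18 + 2.5·10 = 7; r = 10 − 7 = 3
x=11: ŷ = -18 + 2.5·11 = 9.5; r = 8 − 9.5 = -1.5
x=12: ŷ = -18 + 2.5·12 = 12; r = 11.5 − 12 = -0.5
Signs: − + + − −
Runs: −×1, +×2, −×2 → 3

3 runs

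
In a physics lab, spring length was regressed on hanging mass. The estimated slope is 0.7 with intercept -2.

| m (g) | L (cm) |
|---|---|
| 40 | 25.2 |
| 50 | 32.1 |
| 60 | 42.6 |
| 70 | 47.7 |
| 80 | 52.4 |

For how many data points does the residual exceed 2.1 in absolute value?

m=40: ŷ = -2 + 0.7·40 = 26; e = 25.2 − 26 = -0.8
m=50: ŷ = -2 + 0.7·50 = 33; e = 32.1 − 33 = -0.9
m=60: ŷ = -2 + 0.7·60 = 40; e = 42.6 − 40 = 2.6
m=70: ŷ = -2 + 0.7·70 = 47; e = 47.7 − 47 = 0.7
m=80: ŷ = -2 + 0.7·80 = 54; e = 52.4 − 54 = -1.6
|e| > 2.1: m=60 (|e|=2.6) → 1

1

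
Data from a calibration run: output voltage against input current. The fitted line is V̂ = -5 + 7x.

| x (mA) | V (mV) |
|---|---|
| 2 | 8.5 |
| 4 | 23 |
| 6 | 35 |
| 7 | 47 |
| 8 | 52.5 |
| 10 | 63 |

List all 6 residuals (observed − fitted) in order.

-0.5, 0, -2, 3, 1.5, -2

x=2: V̂ = -5 + 7·2 = 9; e = 8.5 − 9 = -0.5
x=4: V̂ = -5 + 7·4 = 23; e = 23 − 23 = 0
x=6: V̂ = -5 + 7·6 = 37; e = 35 − 37 = -2
x=7: V̂ = -5 + 7·7 = 44; e = 47 − 44 = 3
x=8: V̂ = -5 + 7·8 = 51; e = 52.5 − 51 = 1.5
x=10: V̂ = -5 + 7·10 = 65; e = 63 − 65 = -2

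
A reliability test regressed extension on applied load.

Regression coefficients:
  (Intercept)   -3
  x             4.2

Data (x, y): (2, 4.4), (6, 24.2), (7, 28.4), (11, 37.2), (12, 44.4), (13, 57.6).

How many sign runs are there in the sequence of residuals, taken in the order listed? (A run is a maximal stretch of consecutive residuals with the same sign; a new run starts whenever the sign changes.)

4 runs

x=2: ŷ = -3 + 4.2·2 = 5.4; e = 4.4 − 5.4 = -1
x=6: ŷ = -3 + 4.2·6 = 22.2; e = 24.2 − 22.2 = 2
x=7: ŷ = -3 + 4.2·7 = 26.4; e = 28.4 − 26.4 = 2
x=11: ŷ = -3 + 4.2·11 = 43.2; e = 37.2 − 43.2 = -6
x=12: ŷ = -3 + 4.2·12 = 47.4; e = 44.4 − 47.4 = -3
x=13: ŷ = -3 + 4.2·13 = 51.6; e = 57.6 − 51.6 = 6
Signs: − + + − − +
Runs: −×1, +×2, −×2, +×1 → 4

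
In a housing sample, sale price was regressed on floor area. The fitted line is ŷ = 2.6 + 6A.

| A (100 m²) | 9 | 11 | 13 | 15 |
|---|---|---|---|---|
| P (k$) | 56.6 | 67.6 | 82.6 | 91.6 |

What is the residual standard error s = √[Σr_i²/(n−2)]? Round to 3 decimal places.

s = 1.732

A=9: ŷ = 2.6 + 6·9 = 56.6; r = 56.6 − 56.6 = 0
A=11: ŷ = 2.6 + 6·11 = 68.6; r = 67.6 − 68.6 = -1
A=13: ŷ = 2.6 + 6·13 = 80.6; r = 82.6 − 80.6 = 2
A=15: ŷ = 2.6 + 6·15 = 92.6; r = 91.6 − 92.6 = -1
SSE = 0 + 1 + 4 + 1 = 6
s = √(6/2) = √3 ≈ 1.732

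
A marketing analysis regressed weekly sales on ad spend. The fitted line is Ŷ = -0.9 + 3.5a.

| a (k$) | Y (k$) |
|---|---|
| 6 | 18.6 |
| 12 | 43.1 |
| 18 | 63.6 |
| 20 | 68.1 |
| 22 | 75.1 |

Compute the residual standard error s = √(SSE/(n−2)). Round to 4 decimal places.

a=6: Ŷ = -0.9 + 3.5·6 = 20.1; r = 18.6 − 20.1 = -1.5
a=12: Ŷ = -0.9 + 3.5·12 = 41.1; r = 43.1 − 41.1 = 2
a=18: Ŷ = -0.9 + 3.5·18 = 62.1; r = 63.6 − 62.1 = 1.5
a=20: Ŷ = -0.9 + 3.5·20 = 69.1; r = 68.1 − 69.1 = -1
a=22: Ŷ = -0.9 + 3.5·22 = 76.1; r = 75.1 − 76.1 = -1
SSE = 2.25 + 4 + 2.25 + 1 + 1 = 10.5
s = √(10.5/3) = √3.5 ≈ 1.8708

s = 1.8708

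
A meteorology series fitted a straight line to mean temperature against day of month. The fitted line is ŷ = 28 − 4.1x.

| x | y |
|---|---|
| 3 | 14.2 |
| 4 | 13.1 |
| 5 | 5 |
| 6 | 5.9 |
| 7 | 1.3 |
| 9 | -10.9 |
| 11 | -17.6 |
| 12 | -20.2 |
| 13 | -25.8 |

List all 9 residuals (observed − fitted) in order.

-1.5, 1.5, -2.5, 2.5, 2, -2, -0.5, 1, -0.5

x=3: ŷ = 28 − 4.1·3 = 15.7; e = 14.2 − 15.7 = -1.5
x=4: ŷ = 28 − 4.1·4 = 11.6; e = 13.1 − 11.6 = 1.5
x=5: ŷ = 28 − 4.1·5 = 7.5; e = 5 − 7.5 = -2.5
x=6: ŷ = 28 − 4.1·6 = 3.4; e = 5.9 − 3.4 = 2.5
x=7: ŷ = 28 − 4.1·7 = -0.7; e = 1.3 − (-0.7) = 2
x=9: ŷ = 28 − 4.1·9 = -8.9; e = -10.9 − (-8.9) = -2
x=11: ŷ = 28 − 4.1·11 = -17.1; e = -17.6 − (-17.1) = -0.5
x=12: ŷ = 28 − 4.1·12 = -21.2; e = -20.2 − (-21.2) = 1
x=13: ŷ = 28 − 4.1·13 = -25.3; e = -25.8 − (-25.3) = -0.5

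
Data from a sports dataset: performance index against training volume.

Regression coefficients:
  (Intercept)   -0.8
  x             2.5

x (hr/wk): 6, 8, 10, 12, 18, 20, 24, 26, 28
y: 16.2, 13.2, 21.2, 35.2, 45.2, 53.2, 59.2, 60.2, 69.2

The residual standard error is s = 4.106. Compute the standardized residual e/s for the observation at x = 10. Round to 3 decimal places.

ŷ = -0.8 + 2.5·10 = 24.2
e = 21.2 − 24.2 = -3
e/s = -3 / 4.106 = -0.731

-0.731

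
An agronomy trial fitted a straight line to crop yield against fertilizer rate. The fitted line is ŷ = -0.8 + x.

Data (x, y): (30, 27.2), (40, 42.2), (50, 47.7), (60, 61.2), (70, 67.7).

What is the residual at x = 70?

ŷ = -0.8 + 70 = 69.2
e = 67.7 − 69.2 = -1.5

e = -1.5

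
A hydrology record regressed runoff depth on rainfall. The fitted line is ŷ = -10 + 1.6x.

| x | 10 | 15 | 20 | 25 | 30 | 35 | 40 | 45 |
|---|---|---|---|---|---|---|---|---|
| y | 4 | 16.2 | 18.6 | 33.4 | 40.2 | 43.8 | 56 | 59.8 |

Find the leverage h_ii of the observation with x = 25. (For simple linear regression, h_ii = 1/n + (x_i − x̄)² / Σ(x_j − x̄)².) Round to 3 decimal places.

h = 0.131

x̄ = (10 + 15 + 20 + 25 + 30 + 35 + 40 + 45)/8 = 27.5
Σ(x − x̄)² = 306.25 + 156.25 + 56.25 + 6.25 + 6.25 + 56.25 + 156.25 + 306.25 = 1050
h = 1/8 + (-2.5)²/1050 = 0.125 + 0.00595238 = 0.131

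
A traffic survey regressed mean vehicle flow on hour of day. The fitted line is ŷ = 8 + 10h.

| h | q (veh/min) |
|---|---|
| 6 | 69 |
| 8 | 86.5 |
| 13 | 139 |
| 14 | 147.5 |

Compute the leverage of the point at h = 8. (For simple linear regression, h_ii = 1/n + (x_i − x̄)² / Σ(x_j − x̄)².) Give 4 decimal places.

h = 0.3631

h̄ = (6 + 8 + 13 + 14)/4 = 10.25
Σ(h − h̄)² = 18.0625 + 5.0625 + 7.5625 + 14.0625 = 44.75
h = 1/4 + (-2.25)²/44.75 = 0.25 + 0.113128 = 0.3631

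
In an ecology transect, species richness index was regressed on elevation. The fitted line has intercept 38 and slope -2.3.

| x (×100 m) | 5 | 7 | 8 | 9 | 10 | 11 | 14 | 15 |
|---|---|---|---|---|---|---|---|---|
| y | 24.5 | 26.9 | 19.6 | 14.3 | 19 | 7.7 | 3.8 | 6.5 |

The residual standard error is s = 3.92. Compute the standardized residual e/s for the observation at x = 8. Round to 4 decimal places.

0.0000

ŷ = 38 − 2.3·8 = 19.6
e = 19.6 − 19.6 = 0
e/s = 0 / 3.92 = 0.0000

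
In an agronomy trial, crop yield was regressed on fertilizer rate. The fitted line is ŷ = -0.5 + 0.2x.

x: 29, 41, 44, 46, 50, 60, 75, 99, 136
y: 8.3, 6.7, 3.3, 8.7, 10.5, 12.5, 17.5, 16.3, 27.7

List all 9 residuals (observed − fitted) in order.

x=29: ŷ = -0.5 + 0.2·29 = 5.3; e = 8.3 − 5.3 = 3
x=41: ŷ = -0.5 + 0.2·41 = 7.7; e = 6.7 − 7.7 = -1
x=44: ŷ = -0.5 + 0.2·44 = 8.3; e = 3.3 − 8.3 = -5
x=46: ŷ = -0.5 + 0.2·46 = 8.7; e = 8.7 − 8.7 = 0
x=50: ŷ = -0.5 + 0.2·50 = 9.5; e = 10.5 − 9.5 = 1
x=60: ŷ = -0.5 + 0.2·60 = 11.5; e = 12.5 − 11.5 = 1
x=75: ŷ = -0.5 + 0.2·75 = 14.5; e = 17.5 − 14.5 = 3
x=99: ŷ = -0.5 + 0.2·99 = 19.3; e = 16.3 − 19.3 = -3
x=136: ŷ = -0.5 + 0.2·136 = 26.7; e = 27.7 − 26.7 = 1

3, -1, -5, 0, 1, 1, 3, -3, 1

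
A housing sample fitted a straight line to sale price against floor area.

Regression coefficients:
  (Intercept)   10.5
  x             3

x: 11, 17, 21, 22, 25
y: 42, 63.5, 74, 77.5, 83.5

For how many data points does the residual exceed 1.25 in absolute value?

x=11: ŷ = 10.5 + 3·11 = 43.5; r = 42 − 43.5 = -1.5
x=17: ŷ = 10.5 + 3·17 = 61.5; r = 63.5 − 61.5 = 2
x=21: ŷ = 10.5 + 3·21 = 73.5; r = 74 − 73.5 = 0.5
x=22: ŷ = 10.5 + 3·22 = 76.5; r = 77.5 − 76.5 = 1
x=25: ŷ = 10.5 + 3·25 = 85.5; r = 83.5 − 85.5 = -2
|r| > 1.25: x=11 (|r|=1.5), x=17 (|r|=2), x=25 (|r|=2) → 3

3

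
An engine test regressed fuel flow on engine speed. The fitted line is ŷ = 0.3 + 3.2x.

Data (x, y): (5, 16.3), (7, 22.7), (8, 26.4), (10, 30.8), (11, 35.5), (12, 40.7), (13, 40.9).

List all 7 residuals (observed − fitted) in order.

x=5: ŷ = 0.3 + 3.2·5 = 16.3; r = 16.3 − 16.3 = 0
x=7: ŷ = 0.3 + 3.2·7 = 22.7; r = 22.7 − 22.7 = 0
x=8: ŷ = 0.3 + 3.2·8 = 25.9; r = 26.4 − 25.9 = 0.5
x=10: ŷ = 0.3 + 3.2·10 = 32.3; r = 30.8 − 32.3 = -1.5
x=11: ŷ = 0.3 + 3.2·11 = 35.5; r = 35.5 − 35.5 = 0
x=12: ŷ = 0.3 + 3.2·12 = 38.7; r = 40.7 − 38.7 = 2
x=13: ŷ = 0.3 + 3.2·13 = 41.9; r = 40.9 − 41.9 = -1

0, 0, 0.5, -1.5, 0, 2, -1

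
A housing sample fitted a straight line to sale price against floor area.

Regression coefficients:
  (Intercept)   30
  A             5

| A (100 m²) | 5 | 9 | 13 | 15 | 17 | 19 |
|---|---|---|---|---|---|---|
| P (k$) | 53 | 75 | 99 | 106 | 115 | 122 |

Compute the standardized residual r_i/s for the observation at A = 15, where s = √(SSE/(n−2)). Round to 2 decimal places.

0.37

A=5: P̂ = 30 + 5·5 = 55; r = 53 − 55 = -2
A=9: P̂ = 30 + 5·9 = 75; r = 75 − 75 = 0
A=13: P̂ = 30 + 5·13 = 95; r = 99 − 95 = 4
A=15: P̂ = 30 + 5·15 = 105; r = 106 − 105 = 1
A=17: P̂ = 30 + 5·17 = 115; r = 115 − 115 = 0
A=19: P̂ = 30 + 5·19 = 125; r = 122 − 125 = -3
SSE = 4 + 0 + 16 + 1 + 0 + 9 = 30
s = √(30/4) = 2.73861
r/s = 1 / 2.73861 = 0.37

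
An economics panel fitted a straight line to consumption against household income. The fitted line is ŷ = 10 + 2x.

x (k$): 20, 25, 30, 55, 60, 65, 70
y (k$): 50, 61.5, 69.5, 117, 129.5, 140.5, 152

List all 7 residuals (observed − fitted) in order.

x=20: ŷ = 10 + 2·20 = 50; r = 50 − 50 = 0
x=25: ŷ = 10 + 2·25 = 60; r = 61.5 − 60 = 1.5
x=30: ŷ = 10 + 2·30 = 70; r = 69.5 − 70 = -0.5
x=55: ŷ = 10 + 2·55 = 120; r = 117 − 120 = -3
x=60: ŷ = 10 + 2·60 = 130; r = 129.5 − 130 = -0.5
x=65: ŷ = 10 + 2·65 = 140; r = 140.5 − 140 = 0.5
x=70: ŷ = 10 + 2·70 = 150; r = 152 − 150 = 2

0, 1.5, -0.5, -3, -0.5, 0.5, 2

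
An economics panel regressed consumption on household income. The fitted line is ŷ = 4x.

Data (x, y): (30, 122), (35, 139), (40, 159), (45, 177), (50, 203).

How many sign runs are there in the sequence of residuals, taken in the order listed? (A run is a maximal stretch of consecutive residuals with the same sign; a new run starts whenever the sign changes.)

3 runs

x=30: ŷ = 4·30 = 120; e = 122 − 120 = 2
x=35: ŷ = 4·35 = 140; e = 139 − 140 = -1
x=40: ŷ = 4·40 = 160; e = 159 − 160 = -1
x=45: ŷ = 4·45 = 180; e = 177 − 180 = -3
x=50: ŷ = 4·50 = 200; e = 203 − 200 = 3
Signs: + − − − +
Runs: +×1, −×3, +×1 → 3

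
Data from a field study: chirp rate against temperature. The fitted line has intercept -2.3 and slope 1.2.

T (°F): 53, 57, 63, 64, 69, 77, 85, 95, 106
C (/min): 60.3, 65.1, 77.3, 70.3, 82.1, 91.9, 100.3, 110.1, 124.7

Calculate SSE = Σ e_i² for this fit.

SSE = 44.4

T=53: ŷ = -2.3 + 1.2·53 = 61.3; e = 60.3 − 61.3 = -1
T=57: ŷ = -2.3 + 1.2·57 = 66.1; e = 65.1 − 66.1 = -1
T=63: ŷ = -2.3 + 1.2·63 = 73.3; e = 77.3 − 73.3 = 4
T=64: ŷ = -2.3 + 1.2·64 = 74.5; e = 70.3 − 74.5 = -4.2
T=69: ŷ = -2.3 + 1.2·69 = 80.5; e = 82.1 − 80.5 = 1.6
T=77: ŷ = -2.3 + 1.2·77 = 90.1; e = 91.9 − 90.1 = 1.8
T=85: ŷ = -2.3 + 1.2·85 = 99.7; e = 100.3 − 99.7 = 0.6
T=95: ŷ = -2.3 + 1.2·95 = 111.7; e = 110.1 − 111.7 = -1.6
T=106: ŷ = -2.3 + 1.2·106 = 124.9; e = 124.7 − 124.9 = -0.2
SSE = 1 + 1 + 16 + 17.64 + 2.56 + 3.24 + 0.36 + 2.56 + 0.04 = 44.4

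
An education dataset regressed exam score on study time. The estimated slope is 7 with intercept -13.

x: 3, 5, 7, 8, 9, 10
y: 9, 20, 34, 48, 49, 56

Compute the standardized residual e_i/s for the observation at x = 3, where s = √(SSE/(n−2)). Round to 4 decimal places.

x=3: ŷ = -13 + 7·3 = 8; e = 9 − 8 = 1
x=5: ŷ = -13 + 7·5 = 22; e = 20 − 22 = -2
x=7: ŷ = -13 + 7·7 = 36; e = 34 − 36 = -2
x=8: ŷ = -13 + 7·8 = 43; e = 48 − 43 = 5
x=9: ŷ = -13 + 7·9 = 50; e = 49 − 50 = -1
x=10: ŷ = -13 + 7·10 = 57; e = 56 − 57 = -1
SSE = 1 + 4 + 4 + 25 + 1 + 1 = 36
s = √(36/4) = 3
e/s = 1 / 3 = 0.3333

0.3333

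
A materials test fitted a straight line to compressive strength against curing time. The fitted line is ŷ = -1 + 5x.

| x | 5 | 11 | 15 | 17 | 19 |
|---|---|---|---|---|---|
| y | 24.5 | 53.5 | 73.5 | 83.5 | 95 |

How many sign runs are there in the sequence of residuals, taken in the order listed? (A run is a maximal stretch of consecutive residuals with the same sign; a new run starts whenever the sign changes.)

3 runs

x=5: ŷ = -1 + 5·5 = 24; e = 24.5 − 24 = 0.5
x=11: ŷ = -1 + 5·11 = 54; e = 53.5 − 54 = -0.5
x=15: ŷ = -1 + 5·15 = 74; e = 73.5 − 74 = -0.5
x=17: ŷ = -1 + 5·17 = 84; e = 83.5 − 84 = -0.5
x=19: ŷ = -1 + 5·19 = 94; e = 95 − 94 = 1
Signs: + − − − +
Runs: +×1, −×3, +×1 → 3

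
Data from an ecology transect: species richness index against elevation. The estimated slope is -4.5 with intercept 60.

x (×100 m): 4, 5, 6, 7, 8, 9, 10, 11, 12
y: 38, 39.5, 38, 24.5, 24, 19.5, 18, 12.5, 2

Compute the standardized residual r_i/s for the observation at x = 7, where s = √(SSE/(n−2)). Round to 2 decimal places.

-1.12

x=4: ŷ = 60 − 4.5·4 = 42; r = 38 − 42 = -4
x=5: ŷ = 60 − 4.5·5 = 37.5; r = 39.5 − 37.5 = 2
x=6: ŷ = 60 − 4.5·6 = 33; r = 38 − 33 = 5
x=7: ŷ = 60 − 4.5·7 = 28.5; r = 24.5 − 28.5 = -4
x=8: ŷ = 60 − 4.5·8 = 24; r = 24 − 24 = 0
x=9: ŷ = 60 − 4.5·9 = 19.5; r = 19.5 − 19.5 = 0
x=10: ŷ = 60 − 4.5·10 = 15; r = 18 − 15 = 3
x=11: ŷ = 60 − 4.5·11 = 10.5; r = 12.5 − 10.5 = 2
x=12: ŷ = 60 − 4.5·12 = 6; r = 2 − 6 = -4
SSE = 16 + 4 + 25 + 16 + 0 + 0 + 9 + 4 + 16 = 90
s = √(90/7) = 3.58569
r/s = -4 / 3.58569 = -1.12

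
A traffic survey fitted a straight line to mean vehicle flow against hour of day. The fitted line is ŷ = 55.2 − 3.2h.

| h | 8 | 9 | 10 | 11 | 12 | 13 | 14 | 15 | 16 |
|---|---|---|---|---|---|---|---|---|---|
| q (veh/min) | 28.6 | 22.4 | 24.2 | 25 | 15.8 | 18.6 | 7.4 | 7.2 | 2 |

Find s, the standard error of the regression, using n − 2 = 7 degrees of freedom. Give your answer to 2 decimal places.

s = 3.42

h=8: ŷ = 55.2 − 3.2·8 = 29.6; r = 28.6 − 29.6 = -1
h=9: ŷ = 55.2 − 3.2·9 = 26.4; r = 22.4 − 26.4 = -4
h=10: ŷ = 55.2 − 3.2·10 = 23.2; r = 24.2 − 23.2 = 1
h=11: ŷ = 55.2 − 3.2·11 = 20; r = 25 − 20 = 5
h=12: ŷ = 55.2 − 3.2·12 = 16.8; r = 15.8 − 16.8 = -1
h=13: ŷ = 55.2 − 3.2·13 = 13.6; r = 18.6 − 13.6 = 5
h=14: ŷ = 55.2 − 3.2·14 = 10.4; r = 7.4 − 10.4 = -3
h=15: ŷ = 55.2 − 3.2·15 = 7.2; r = 7.2 − 7.2 = 0
h=16: ŷ = 55.2 − 3.2·16 = 4; r = 2 − 4 = -2
SSE = 1 + 16 + 1 + 25 + 1 + 25 + 9 + 0 + 4 = 82
s = √(82/7) = √11.7143 ≈ 3.42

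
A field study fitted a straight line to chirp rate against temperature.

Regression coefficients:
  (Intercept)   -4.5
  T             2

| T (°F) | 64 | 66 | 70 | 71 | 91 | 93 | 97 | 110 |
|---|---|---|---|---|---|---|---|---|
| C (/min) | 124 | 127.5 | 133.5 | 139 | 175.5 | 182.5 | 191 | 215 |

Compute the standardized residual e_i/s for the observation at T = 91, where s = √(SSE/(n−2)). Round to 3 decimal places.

-1.309

T=64: ŷ = -4.5 + 2·64 = 123.5; e = 124 − 123.5 = 0.5
T=66: ŷ = -4.5 + 2·66 = 127.5; e = 127.5 − 127.5 = 0
T=70: ŷ = -4.5 + 2·70 = 135.5; e = 133.5 − 135.5 = -2
T=71: ŷ = -4.5 + 2·71 = 137.5; e = 139 − 137.5 = 1.5
T=91: ŷ = -4.5 + 2·91 = 177.5; e = 175.5 − 177.5 = -2
T=93: ŷ = -4.5 + 2·93 = 181.5; e = 182.5 − 181.5 = 1
T=97: ŷ = -4.5 + 2·97 = 189.5; e = 191 − 189.5 = 1.5
T=110: ŷ = -4.5 + 2·110 = 215.5; e = 215 − 215.5 = -0.5
SSE = 0.25 + 0 + 4 + 2.25 + 4 + 1 + 2.25 + 0.25 = 14
s = √(14/6) = 1.52753
e/s = -2 / 1.52753 = -1.309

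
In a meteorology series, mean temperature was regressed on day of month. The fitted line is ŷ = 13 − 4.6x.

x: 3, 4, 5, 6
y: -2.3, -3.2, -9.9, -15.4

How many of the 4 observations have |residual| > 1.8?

1

x=3: ŷ = 13 − 4.6·3 = -0.8; r = -2.3 − (-0.8) = -1.5
x=4: ŷ = 13 − 4.6·4 = -5.4; r = -3.2 − (-5.4) = 2.2
x=5: ŷ = 13 − 4.6·5 = -10; r = -9.9 − (-10) = 0.1
x=6: ŷ = 13 − 4.6·6 = -14.6; r = -15.4 − (-14.6) = -0.8
|r| > 1.8: x=4 (|r|=2.2) → 1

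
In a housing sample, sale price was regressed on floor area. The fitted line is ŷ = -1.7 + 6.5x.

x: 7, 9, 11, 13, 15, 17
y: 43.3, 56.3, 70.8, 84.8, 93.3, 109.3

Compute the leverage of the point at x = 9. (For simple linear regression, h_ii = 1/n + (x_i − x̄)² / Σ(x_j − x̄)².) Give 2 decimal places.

x̄ = (7 + 9 + 11 + 13 + 15 + 17)/6 = 12
Σ(x − x̄)² = 25 + 9 + 1 + 1 + 9 + 25 = 70
h = 1/6 + (-3)²/70 = 0.166667 + 0.128571 = 0.30

h = 0.30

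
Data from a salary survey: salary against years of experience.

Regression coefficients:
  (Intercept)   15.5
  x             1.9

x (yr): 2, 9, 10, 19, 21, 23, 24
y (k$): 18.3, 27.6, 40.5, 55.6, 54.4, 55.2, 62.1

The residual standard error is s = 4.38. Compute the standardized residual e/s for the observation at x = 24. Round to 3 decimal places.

0.228

ŷ = 15.5 + 1.9·24 = 61.1
e = 62.1 − 61.1 = 1
e/s = 1 / 4.38 = 0.228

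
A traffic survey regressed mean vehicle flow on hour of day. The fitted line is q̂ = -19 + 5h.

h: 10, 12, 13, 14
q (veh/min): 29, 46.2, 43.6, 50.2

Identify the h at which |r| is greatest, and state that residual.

h=10: q̂ = -19 + 5·10 = 31; r = 29 − 31 = -2
h=12: q̂ = -19 + 5·12 = 41; r = 46.2 − 41 = 5.2
h=13: q̂ = -19 + 5·13 = 46; r = 43.6 − 46 = -2.4
h=14: q̂ = -19 + 5·14 = 51; r = 50.2 − 51 = -0.8
Largest |r| is 5.2 at h = 12, residual 5.2.

h = 12, r = 5.2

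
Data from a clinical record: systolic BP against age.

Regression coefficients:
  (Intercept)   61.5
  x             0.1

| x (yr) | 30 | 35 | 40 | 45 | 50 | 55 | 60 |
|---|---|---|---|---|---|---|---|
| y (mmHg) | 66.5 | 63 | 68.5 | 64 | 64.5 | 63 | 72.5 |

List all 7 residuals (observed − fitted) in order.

x=30: ŷ = 61.5 + 0.1·30 = 64.5; r = 66.5 − 64.5 = 2
x=35: ŷ = 61.5 + 0.1·35 = 65; r = 63 − 65 = -2
x=40: ŷ = 61.5 + 0.1·40 = 65.5; r = 68.5 − 65.5 = 3
x=45: ŷ = 61.5 + 0.1·45 = 66; r = 64 − 66 = -2
x=50: ŷ = 61.5 + 0.1·50 = 66.5; r = 64.5 − 66.5 = -2
x=55: ŷ = 61.5 + 0.1·55 = 67; r = 63 − 67 = -4
x=60: ŷ = 61.5 + 0.1·60 = 67.5; r = 72.5 − 67.5 = 5

2, -2, 3, -2, -2, -4, 5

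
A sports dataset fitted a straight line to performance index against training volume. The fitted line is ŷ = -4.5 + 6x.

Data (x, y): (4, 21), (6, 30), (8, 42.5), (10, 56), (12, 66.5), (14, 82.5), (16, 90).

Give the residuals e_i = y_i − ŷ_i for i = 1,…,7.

x=4: ŷ = -4.5 + 6·4 = 19.5; e = 21 − 19.5 = 1.5
x=6: ŷ = -4.5 + 6·6 = 31.5; e = 30 − 31.5 = -1.5
x=8: ŷ = -4.5 + 6·8 = 43.5; e = 42.5 − 43.5 = -1
x=10: ŷ = -4.5 + 6·10 = 55.5; e = 56 − 55.5 = 0.5
x=12: ŷ = -4.5 + 6·12 = 67.5; e = 66.5 − 67.5 = -1
x=14: ŷ = -4.5 + 6·14 = 79.5; e = 82.5 − 79.5 = 3
x=16: ŷ = -4.5 + 6·16 = 91.5; e = 90 − 91.5 = -1.5

1.5, -1.5, -1, 0.5, -1, 3, -1.5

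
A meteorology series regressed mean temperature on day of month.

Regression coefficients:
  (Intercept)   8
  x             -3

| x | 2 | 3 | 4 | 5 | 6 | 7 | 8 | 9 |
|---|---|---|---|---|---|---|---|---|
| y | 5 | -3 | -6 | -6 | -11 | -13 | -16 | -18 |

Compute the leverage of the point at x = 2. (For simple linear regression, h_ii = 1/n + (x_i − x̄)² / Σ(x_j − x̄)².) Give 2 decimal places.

x̄ = (2 + 3 + 4 + 5 + 6 + 7 + 8 + 9)/8 = 5.5
Σ(x − x̄)² = 12.25 + 6.25 + 2.25 + 0.25 + 0.25 + 2.25 + 6.25 + 12.25 = 42
h = 1/8 + (-3.5)²/42 = 0.125 + 0.291667 = 0.42

h = 0.42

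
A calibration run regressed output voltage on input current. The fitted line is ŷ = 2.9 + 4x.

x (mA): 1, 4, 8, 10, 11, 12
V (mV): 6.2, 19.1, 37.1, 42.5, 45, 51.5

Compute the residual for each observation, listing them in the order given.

-0.7, 0.2, 2.2, -0.4, -1.9, 0.6

x=1: ŷ = 2.9 + 4·1 = 6.9; e = 6.2 − 6.9 = -0.7
x=4: ŷ = 2.9 + 4·4 = 18.9; e = 19.1 − 18.9 = 0.2
x=8: ŷ = 2.9 + 4·8 = 34.9; e = 37.1 − 34.9 = 2.2
x=10: ŷ = 2.9 + 4·10 = 42.9; e = 42.5 − 42.9 = -0.4
x=11: ŷ = 2.9 + 4·11 = 46.9; e = 45 − 46.9 = -1.9
x=12: ŷ = 2.9 + 4·12 = 50.9; e = 51.5 − 50.9 = 0.6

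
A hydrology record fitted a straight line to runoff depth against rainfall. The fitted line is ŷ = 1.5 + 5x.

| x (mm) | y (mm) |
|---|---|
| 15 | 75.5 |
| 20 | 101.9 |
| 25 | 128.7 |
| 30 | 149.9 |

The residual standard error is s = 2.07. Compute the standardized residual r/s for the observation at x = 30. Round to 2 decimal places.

ŷ = 1.5 + 5·30 = 151.5
r = 149.9 − 151.5 = -1.6
r/s = -1.6 / 2.07 = -0.77

-0.77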